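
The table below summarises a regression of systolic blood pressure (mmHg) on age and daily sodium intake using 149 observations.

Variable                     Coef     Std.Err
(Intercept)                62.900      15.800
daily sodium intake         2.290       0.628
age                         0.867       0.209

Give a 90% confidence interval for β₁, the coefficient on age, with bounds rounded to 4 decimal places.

(0.5210, 1.2130)

Read off: b = 0.867, SE = 0.209 for age.
df = n − k − 1 = 149 − 2 − 1 = 146.
t* = t_{0.05, 146} = 1.655357.
Margin = t* × SE = 1.655357 × 0.209 = 0.345970.
CI: 0.867 ± 0.345970 → (0.5210, 1.2130).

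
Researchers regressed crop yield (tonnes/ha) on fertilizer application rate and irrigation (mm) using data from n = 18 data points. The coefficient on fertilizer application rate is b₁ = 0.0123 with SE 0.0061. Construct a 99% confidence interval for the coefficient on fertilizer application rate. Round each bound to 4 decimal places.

df = n − k − 1 = 18 − 2 − 1 = 15.
t* = t_{0.005, 15} = 2.946713.
Margin = t* × SE = 2.946713 × 0.0061 = 0.017975.
CI: 0.0123 ± 0.017975 → (-0.0057, 0.0303).
With 99% confidence, each one-unit increase in fertilizer application rate is associated with a change of between -0.0057 and 0.0303 tonnes/ha in crop yield, holding the other predictors fixed.

(-0.0057, 0.0303)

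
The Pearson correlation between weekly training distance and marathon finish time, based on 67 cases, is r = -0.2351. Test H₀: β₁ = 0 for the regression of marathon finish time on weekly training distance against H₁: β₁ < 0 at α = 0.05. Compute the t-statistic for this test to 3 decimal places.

t = -1.950

t = r·√(n − 2)/√(1 − r²) = -0.2351·√65/√0.944728 = -1.950.
df = n − 2 = 65.
One-sided p ≈ 0.0277, which is < 0.05, so reject H₀.
There is evidence of a linear association between weekly training distance and marathon finish time.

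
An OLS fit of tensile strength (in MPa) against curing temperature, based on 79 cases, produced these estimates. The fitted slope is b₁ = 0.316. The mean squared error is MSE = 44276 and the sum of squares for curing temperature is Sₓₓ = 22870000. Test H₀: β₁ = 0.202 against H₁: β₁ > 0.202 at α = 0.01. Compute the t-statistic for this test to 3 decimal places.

t = 2.591

SE(b₁) = √(MSE/Sₓₓ) = √(44276/22870000) = 0.0439998.
t = (0.316 − 0.202) / 0.0439998 = 2.591.
df = n − 2 = 77.
One-sided p ≈ 0.0057, which is < 0.01, so reject H₀.
There is evidence that the true slope on curing temperature exceeds 0.202 MPa per unit.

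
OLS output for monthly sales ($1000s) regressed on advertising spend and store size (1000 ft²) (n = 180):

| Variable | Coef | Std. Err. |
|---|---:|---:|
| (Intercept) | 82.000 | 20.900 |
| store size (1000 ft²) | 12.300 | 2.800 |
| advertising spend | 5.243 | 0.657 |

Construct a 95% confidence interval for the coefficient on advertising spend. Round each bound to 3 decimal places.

(3.946, 6.540)

Read off: b = 5.243, SE = 0.657 for advertising spend.
df = n − k − 1 = 180 − 2 − 1 = 177.
t* = t_{0.025, 177} = 1.973457.
Margin = t* × SE = 1.973457 × 0.657 = 1.29656.
CI: 5.243 ± 1.29656 → (3.946, 6.540).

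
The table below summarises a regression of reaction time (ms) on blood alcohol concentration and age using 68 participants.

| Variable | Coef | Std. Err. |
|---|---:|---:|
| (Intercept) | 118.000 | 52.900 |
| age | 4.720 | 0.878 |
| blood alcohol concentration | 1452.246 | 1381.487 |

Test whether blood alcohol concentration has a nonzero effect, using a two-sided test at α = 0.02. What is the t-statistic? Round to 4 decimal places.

t = 1.0512

Read off: b = 1452.246, SE = 1381.487 for blood alcohol concentration.
H₀: β₁ = 0 vs H₁: β₁ ≠ 0.
t = 1452.246 / 1381.487 = 1.0512.
df = n − k − 1 = 68 − 2 − 1 = 65.
Two-sided p ≈ 0.2971, which is ≥ 0.02, so fail to reject H₀.
The data do not give significant evidence of an association between blood alcohol concentration and reaction time, after adjusting for the other predictors.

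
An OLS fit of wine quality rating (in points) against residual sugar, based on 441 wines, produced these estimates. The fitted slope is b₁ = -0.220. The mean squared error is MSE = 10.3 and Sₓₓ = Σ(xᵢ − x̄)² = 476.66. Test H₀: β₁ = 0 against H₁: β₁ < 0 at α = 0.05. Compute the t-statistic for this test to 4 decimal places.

SE(b₁) = √(MSE/Sₓₓ) = √(10.3/476.66) = 0.146999.
t = -0.220 / 0.146999 = -1.4966.
df = n − 2 = 439.
One-sided p ≈ 0.0676, which is ≥ 0.05, so fail to reject H₀.
The data do not give significant evidence that the true slope on residual sugar is negative.

t = -1.4966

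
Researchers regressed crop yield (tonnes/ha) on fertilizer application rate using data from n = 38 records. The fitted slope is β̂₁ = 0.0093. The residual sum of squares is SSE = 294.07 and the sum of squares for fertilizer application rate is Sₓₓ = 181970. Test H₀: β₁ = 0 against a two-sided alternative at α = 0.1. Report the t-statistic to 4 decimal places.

MSE = SSE/(n − 2) = 294.07/36 = 8.16861.
SE(β̂₁) = √(MSE/Sₓₓ) = √(8.16861/181970) = 0.00669999.
t = 0.0093 / 0.00669999 = 1.3881.
df = n − 2 = 36.
Two-sided p ≈ 0.1736, which is ≥ 0.1, so fail to reject H₀.
The data do not give significant evidence of an association between fertilizer application rate and crop yield.

t = 1.3881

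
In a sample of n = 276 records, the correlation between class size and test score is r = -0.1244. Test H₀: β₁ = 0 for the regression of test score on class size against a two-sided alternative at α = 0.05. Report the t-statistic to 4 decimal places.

t = -2.0753

t = r·√(n − 2)/√(1 − r²) = -0.1244·√274/√0.984525 = -2.0753.
df = n − 2 = 274.
Two-sided p ≈ 0.0389, which is < 0.05, so reject H₀.
There is evidence of a linear association between class size and test score.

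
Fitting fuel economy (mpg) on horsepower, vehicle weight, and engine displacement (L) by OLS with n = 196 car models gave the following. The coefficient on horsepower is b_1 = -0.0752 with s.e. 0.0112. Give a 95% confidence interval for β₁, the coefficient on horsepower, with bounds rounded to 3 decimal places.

(-0.097, -0.053)

df = n − k − 1 = 196 − 3 − 1 = 192.
t* = t_{0.025, 192} = 1.972396.
Margin = t* × SE = 1.972396 × 0.0112 = 0.02209.
CI: -0.0752 ± 0.02209 → (-0.097, -0.053).
With 95% confidence, each one-unit increase in horsepower is associated with a change of between -0.097 and -0.053 mpg in fuel economy, holding the other predictors fixed.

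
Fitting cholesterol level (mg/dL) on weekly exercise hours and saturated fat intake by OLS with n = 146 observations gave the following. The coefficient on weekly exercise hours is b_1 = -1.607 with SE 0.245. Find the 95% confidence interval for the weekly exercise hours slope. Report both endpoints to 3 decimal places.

df = n − k − 1 = 146 − 2 − 1 = 143.
t* = t_{0.025, 143} = 1.976692.
Margin = t* × SE = 1.976692 × 0.245 = 0.48429.
CI: -1.607 ± 0.48429 → (-2.091, -1.123).
With 95% confidence, each one-unit increase in weekly exercise hours is associated with a change of between -2.091 and -1.123 mg/dL in cholesterol level, holding the other predictors fixed.

(-2.091, -1.123)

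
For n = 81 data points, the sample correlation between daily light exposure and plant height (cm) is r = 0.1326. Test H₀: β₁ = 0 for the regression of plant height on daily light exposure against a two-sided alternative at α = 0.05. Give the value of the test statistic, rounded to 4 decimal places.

t = 1.1891

t = r·√(n − 2)/√(1 − r²) = 0.1326·√79/√0.982417 = 1.1891.
df = n − 2 = 79.
Two-sided p ≈ 0.2380, which is ≥ 0.05, so fail to reject H₀.
The data do not give significant evidence of a linear association between daily light exposure and plant height.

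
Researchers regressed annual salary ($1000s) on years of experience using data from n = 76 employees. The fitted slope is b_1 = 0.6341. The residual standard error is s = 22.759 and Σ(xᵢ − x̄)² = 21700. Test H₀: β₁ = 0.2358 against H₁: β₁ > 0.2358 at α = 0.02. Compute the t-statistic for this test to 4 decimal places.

t = 2.5780

SE(b_1) = s/√Sₓₓ = 22.759/√21700 = 0.154498.
t = (0.6341 − 0.2358) / 0.154498 = 2.5780.
df = n − 2 = 74.
One-sided p ≈ 0.0060, which is < 0.02, so reject H₀.
There is evidence that the true slope on years of experience exceeds 0.2358 $1000s per unit.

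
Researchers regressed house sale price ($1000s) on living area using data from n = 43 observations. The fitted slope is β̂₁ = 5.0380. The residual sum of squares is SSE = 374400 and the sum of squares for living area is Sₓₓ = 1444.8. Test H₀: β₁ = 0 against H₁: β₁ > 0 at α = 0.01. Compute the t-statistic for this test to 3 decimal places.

MSE = SSE/(n − 2) = 374400/41 = 9131.71.
SE(β̂₁) = √(MSE/Sₓₓ) = √(9131.71/1444.8) = 2.51404.
t = 5.0380 / 2.51404 = 2.004.
df = n − 2 = 41.
One-sided p ≈ 0.0259, which is ≥ 0.01, so fail to reject H₀.
The data do not give significant evidence that the true slope on living area is positive.

t = 2.004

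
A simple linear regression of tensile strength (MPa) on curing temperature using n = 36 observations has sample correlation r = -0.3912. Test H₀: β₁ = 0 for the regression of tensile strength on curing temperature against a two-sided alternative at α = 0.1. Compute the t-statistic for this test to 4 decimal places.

t = r·√(n − 2)/√(1 − r²) = -0.3912·√34/√0.846963 = -2.4786.
df = n − 2 = 34.
Two-sided p ≈ 0.0183, which is < 0.1, so reject H₀.
There is evidence of a linear association between curing temperature and tensile strength.

t = -2.4786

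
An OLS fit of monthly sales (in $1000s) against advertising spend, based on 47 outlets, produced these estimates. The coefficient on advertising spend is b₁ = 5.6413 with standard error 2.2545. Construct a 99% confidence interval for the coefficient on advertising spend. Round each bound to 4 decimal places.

(-0.4224, 11.7050)

df = n − 2 = 47 − 2 = 45.
t* = t_{0.005, 45} = 2.689585.
Margin = t* × SE = 2.689585 × 2.2545 = 6.063669.
CI: 5.6413 ± 6.063669 → (-0.4224, 11.7050).
With 99% confidence, each one-unit increase in advertising spend is associated with a change of between -0.4224 and 11.7050 $1000s in monthly sales.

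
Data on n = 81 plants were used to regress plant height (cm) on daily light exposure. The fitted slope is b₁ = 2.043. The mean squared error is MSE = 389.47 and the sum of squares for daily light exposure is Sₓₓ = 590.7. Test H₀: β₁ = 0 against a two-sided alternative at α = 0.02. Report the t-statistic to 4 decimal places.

t = 2.5160

SE(b₁) = √(MSE/Sₓₓ) = √(389.47/590.7) = 0.811995.
t = 2.043 / 0.811995 = 2.5160.
df = n − 2 = 79.
Two-sided p ≈ 0.0139, which is < 0.02, so reject H₀.
There is evidence that daily light exposure is associated with plant height.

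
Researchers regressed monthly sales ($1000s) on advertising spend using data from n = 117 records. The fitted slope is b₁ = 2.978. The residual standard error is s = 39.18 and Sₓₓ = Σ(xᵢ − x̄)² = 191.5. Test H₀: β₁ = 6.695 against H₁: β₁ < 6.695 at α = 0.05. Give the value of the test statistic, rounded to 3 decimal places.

t = -1.313

SE(b₁) = s/√Sₓₓ = 39.18/√191.5 = 2.83126.
t = (2.978 − 6.695) / 2.83126 = -1.313.
df = n − 2 = 115.
One-sided p ≈ 0.0959, which is ≥ 0.05, so fail to reject H₀.
The data do not give significant evidence that the true slope on advertising spend is below 6.695 $1000s per unit.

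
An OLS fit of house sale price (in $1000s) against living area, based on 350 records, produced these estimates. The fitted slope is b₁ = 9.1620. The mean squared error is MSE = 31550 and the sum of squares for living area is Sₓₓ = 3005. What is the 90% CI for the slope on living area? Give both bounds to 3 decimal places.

SE(b₁) = √(MSE/Sₓₓ) = √(31550/3005) = 3.24024.
df = n − 2 = 348.
t* = t_{0.05, 348} = 1.649244.
Margin = t* × SE = 1.649244 × 3.24024 = 5.34395.
CI: 9.1620 ± 5.34395 → (3.818, 14.506).
With 90% confidence, each one-unit increase in living area is associated with a change of between 3.818 and 14.506 $1000s in house sale price.

(3.818, 14.506)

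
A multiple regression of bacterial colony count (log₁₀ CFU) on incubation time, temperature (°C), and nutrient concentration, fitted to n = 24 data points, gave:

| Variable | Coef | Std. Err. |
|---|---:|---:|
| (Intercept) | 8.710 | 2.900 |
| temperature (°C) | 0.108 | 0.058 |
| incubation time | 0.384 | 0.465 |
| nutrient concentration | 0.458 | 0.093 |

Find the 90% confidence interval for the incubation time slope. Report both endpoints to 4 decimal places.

Read off: b = 0.384, SE = 0.465 for incubation time.
df = n − k − 1 = 24 − 3 − 1 = 20.
t* = t_{0.05, 20} = 1.724718.
Margin = t* × SE = 1.724718 × 0.465 = 0.801994.
CI: 0.384 ± 0.801994 → (-0.4180, 1.1860).

(-0.4180, 1.1860)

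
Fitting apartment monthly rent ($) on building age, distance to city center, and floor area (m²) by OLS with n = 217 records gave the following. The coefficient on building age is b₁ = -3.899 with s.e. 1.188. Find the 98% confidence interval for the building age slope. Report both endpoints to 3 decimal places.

(-6.684, -1.114)

df = n − k − 1 = 217 − 3 − 1 = 213.
t* = t_{0.01, 213} = 2.343982.
Margin = t* × SE = 2.343982 × 1.188 = 2.78465.
CI: -3.899 ± 2.78465 → (-6.684, -1.114).
With 98% confidence, each one-unit increase in building age is associated with a change of between -6.684 and -1.114 $ in apartment monthly rent, holding the other predictors fixed.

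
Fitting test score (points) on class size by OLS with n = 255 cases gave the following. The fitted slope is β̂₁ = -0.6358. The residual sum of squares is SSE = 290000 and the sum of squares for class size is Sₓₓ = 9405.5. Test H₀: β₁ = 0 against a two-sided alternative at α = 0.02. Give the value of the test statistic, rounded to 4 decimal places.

MSE = SSE/(n − 2) = 290000/253 = 1146.25.
SE(β̂₁) = √(MSE/Sₓₓ) = √(1146.25/9405.5) = 0.349098.
t = -0.6358 / 0.349098 = -1.8213.
df = n − 2 = 253.
Two-sided p ≈ 0.0697, which is ≥ 0.02, so fail to reject H₀.
The data do not give significant evidence of an association between class size and test score.

t = -1.8213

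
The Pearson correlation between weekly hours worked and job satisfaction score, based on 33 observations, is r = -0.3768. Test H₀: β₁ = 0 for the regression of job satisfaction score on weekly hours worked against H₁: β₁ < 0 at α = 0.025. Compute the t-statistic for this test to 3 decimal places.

t = -2.265

t = r·√(n − 2)/√(1 − r²) = -0.3768·√31/√0.858022 = -2.265.
df = n − 2 = 31.
One-sided p ≈ 0.0153, which is < 0.025, so reject H₀.
There is evidence of a linear association between weekly hours worked and job satisfaction score.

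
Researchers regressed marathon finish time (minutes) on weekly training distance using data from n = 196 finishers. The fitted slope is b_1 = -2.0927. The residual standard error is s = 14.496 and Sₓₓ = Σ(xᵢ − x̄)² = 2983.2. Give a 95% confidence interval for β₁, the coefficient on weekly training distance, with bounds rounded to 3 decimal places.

SE(b_1) = s/√Sₓₓ = 14.496/√2983.2 = 0.265404.
df = n − 2 = 194.
t* = t_{0.025, 194} = 1.972268.
Margin = t* × SE = 1.972268 × 0.265404 = 0.52345.
CI: -2.0927 ± 0.52345 → (-2.616, -1.569).
With 95% confidence, each one-unit increase in weekly training distance is associated with a change of between -2.616 and -1.569 minutes in marathon finish time.

(-2.616, -1.569)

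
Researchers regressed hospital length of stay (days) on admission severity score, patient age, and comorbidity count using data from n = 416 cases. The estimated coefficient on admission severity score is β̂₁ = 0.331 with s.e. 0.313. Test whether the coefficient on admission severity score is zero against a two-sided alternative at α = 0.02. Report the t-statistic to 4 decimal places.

t = 1.0575

H₀: β₁ = 0 vs H₁: β₁ ≠ 0.
t = (β̂₁ − β₁⁰)/SE = 0.331 / 0.313 = 1.0575.
df = n − k − 1 = 416 − 3 − 1 = 412.
Two-sided p ≈ 0.2909, which is ≥ 0.02, so fail to reject H₀.
The data do not give significant evidence of an association between admission severity score and hospital length of stay, after adjusting for the other predictors.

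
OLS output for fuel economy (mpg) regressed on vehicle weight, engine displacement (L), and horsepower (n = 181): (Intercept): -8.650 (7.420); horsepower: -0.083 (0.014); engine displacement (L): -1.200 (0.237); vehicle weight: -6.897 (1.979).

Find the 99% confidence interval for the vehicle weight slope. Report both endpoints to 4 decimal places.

Read off: b = -6.897, SE = 1.979 for vehicle weight.
df = n − k − 1 = 181 − 3 − 1 = 177.
t* = t_{0.005, 177} = 2.603891.
Margin = t* × SE = 2.603891 × 1.979 = 5.153100.
CI: -6.897 ± 5.153100 → (-12.0501, -1.7439).

(-12.0501, -1.7439)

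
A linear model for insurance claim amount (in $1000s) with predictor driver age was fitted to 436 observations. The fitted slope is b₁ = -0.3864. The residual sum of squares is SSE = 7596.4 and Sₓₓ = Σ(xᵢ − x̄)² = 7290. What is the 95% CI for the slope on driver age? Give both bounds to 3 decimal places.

MSE = SSE/(n − 2) = 7596.4/434 = 17.5032.
SE(b₁) = √(MSE/Sₓₓ) = √(17.5032/7290) = 0.0489999.
df = n − 2 = 434.
t* = t_{0.025, 434} = 1.965445.
Margin = t* × SE = 1.965445 × 0.0489999 = 0.09631.
CI: -0.3864 ± 0.09631 → (-0.483, -0.290).
With 95% confidence, each one-unit increase in driver age is associated with a change of between -0.483 and -0.290 $1000s in insurance claim amount.

(-0.483, -0.290)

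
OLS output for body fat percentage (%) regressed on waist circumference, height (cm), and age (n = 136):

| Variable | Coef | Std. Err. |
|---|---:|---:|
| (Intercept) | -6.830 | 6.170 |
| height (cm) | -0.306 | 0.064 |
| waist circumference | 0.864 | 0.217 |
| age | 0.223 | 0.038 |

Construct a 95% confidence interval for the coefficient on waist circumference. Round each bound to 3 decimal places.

(0.435, 1.293)

Read off: b = 0.864, SE = 0.217 for waist circumference.
df = n − k − 1 = 136 − 3 − 1 = 132.
t* = t_{0.025, 132} = 1.978099.
Margin = t* × SE = 1.978099 × 0.217 = 0.42925.
CI: 0.864 ± 0.42925 → (0.435, 1.293).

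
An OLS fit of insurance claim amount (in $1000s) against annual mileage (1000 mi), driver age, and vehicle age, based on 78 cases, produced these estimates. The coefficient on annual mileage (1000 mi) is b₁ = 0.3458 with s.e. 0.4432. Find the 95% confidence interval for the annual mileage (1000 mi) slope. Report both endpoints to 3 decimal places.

df = n − k − 1 = 78 − 3 − 1 = 74.
t* = t_{0.025, 74} = 1.992543.
Margin = t* × SE = 1.992543 × 0.4432 = 0.88310.
CI: 0.3458 ± 0.88310 → (-0.537, 1.229).
With 95% confidence, each one-unit increase in annual mileage (1000 mi) is associated with a change of between -0.537 and 1.229 $1000s in insurance claim amount, holding the other predictors fixed.

(-0.537, 1.229)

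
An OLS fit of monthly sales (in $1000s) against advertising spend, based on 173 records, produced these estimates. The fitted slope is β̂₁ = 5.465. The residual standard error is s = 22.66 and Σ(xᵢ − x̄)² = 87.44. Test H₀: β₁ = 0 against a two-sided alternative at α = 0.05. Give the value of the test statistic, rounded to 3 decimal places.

SE(β̂₁) = s/√Sₓₓ = 22.66/√87.44 = 2.42329.
t = 5.465 / 2.42329 = 2.255.
df = n − 2 = 171.
Two-sided p ≈ 0.0254, which is < 0.05, so reject H₀.
There is evidence that advertising spend is associated with monthly sales.

t = 2.255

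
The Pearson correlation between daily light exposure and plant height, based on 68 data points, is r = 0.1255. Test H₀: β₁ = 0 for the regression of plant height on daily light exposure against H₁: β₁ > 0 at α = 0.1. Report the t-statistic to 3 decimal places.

t = 1.028

t = r·√(n − 2)/√(1 − r²) = 0.1255·√66/√0.98425 = 1.028.
df = n − 2 = 66.
One-sided p ≈ 0.1539, which is ≥ 0.1, so fail to reject H₀.
The data do not give significant evidence of a linear association between daily light exposure and plant height.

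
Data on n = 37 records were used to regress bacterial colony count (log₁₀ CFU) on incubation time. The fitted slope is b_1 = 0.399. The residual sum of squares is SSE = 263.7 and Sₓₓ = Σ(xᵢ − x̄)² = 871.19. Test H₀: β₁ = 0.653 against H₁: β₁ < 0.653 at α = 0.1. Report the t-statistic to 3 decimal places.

t = -2.731

MSE = SSE/(n − 2) = 263.7/35 = 7.53429.
SE(b_1) = √(MSE/Sₓₓ) = √(7.53429/871.19) = 0.0929961.
t = (0.399 − 0.653) / 0.0929961 = -2.731.
df = n − 2 = 35.
One-sided p ≈ 0.0049, which is < 0.1, so reject H₀.
There is evidence that the true slope on incubation time is below 0.653 log₁₀ CFU per unit.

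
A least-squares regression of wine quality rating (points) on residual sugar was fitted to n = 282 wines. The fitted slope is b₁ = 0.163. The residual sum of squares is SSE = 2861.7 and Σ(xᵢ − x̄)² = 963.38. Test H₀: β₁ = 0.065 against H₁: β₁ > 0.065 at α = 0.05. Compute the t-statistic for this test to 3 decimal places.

t = 0.951

MSE = SSE/(n − 2) = 2861.7/280 = 10.2204.
SE(b₁) = √(MSE/Sₓₓ) = √(10.2204/963.38) = 0.102999.
t = (0.163 − 0.065) / 0.102999 = 0.951.
df = n − 2 = 280.
One-sided p ≈ 0.1711, which is ≥ 0.05, so fail to reject H₀.
The data do not give significant evidence that the true slope on residual sugar exceeds 0.065 points per unit.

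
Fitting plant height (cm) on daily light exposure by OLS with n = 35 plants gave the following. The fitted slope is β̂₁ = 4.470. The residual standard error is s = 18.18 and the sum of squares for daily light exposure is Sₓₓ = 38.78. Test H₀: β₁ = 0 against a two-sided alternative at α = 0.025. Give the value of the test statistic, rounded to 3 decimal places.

SE(β̂₁) = s/√Sₓₓ = 18.18/√38.78 = 2.91938.
t = 4.470 / 2.91938 = 1.531.
df = n − 2 = 33.
Two-sided p ≈ 0.1353, which is ≥ 0.025, so fail to reject H₀.
The data do not give significant evidence of an association between daily light exposure and plant height.

t = 1.531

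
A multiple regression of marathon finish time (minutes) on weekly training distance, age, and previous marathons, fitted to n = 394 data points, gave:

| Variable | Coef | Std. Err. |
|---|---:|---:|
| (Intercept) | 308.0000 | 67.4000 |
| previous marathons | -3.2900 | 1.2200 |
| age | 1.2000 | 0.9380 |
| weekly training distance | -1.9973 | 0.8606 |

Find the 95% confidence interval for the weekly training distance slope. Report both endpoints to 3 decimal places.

Read off: b = -1.9973, SE = 0.8606 for weekly training distance.
df = n − k − 1 = 394 − 3 − 1 = 390.
t* = t_{0.025, 390} = 1.966065.
Margin = t* × SE = 1.966065 × 0.8606 = 1.69200.
CI: -1.9973 ± 1.69200 → (-3.689, -0.305).

(-3.689, -0.305)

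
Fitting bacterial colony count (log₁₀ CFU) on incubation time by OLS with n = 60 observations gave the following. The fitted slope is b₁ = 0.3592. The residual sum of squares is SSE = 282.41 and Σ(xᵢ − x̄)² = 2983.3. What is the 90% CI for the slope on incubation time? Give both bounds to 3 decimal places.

MSE = SSE/(n − 2) = 282.41/58 = 4.86914.
SE(b₁) = √(MSE/Sₓₓ) = √(4.86914/2983.3) = 0.0403996.
df = n − 2 = 58.
t* = t_{0.05, 58} = 1.671553.
Margin = t* × SE = 1.671553 × 0.0403996 = 0.06753.
CI: 0.3592 ± 0.06753 → (0.292, 0.427).
With 90% confidence, each one-unit increase in incubation time is associated with a change of between 0.292 and 0.427 log₁₀ CFU in bacterial colony count.

(0.292, 0.427)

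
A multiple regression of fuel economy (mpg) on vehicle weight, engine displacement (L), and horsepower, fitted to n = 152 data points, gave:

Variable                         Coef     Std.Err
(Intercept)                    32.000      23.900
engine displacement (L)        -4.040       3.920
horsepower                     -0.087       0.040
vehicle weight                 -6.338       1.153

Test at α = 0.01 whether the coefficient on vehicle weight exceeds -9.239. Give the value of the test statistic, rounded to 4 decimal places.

t = 2.5160

Read off: b = -6.338, SE = 1.153 for vehicle weight.
H₀: β₁ = -9.239 vs H₁: β₁ > -9.239.
t = (-6.338 − (-9.239)) / 1.153 = 2.5160.
df = n − k − 1 = 152 − 3 − 1 = 148.
One-sided p ≈ 0.0065, which is < 0.01, so reject H₀.
There is evidence that the true slope on vehicle weight exceeds -9.239 mpg per unit, holding the other predictors fixed.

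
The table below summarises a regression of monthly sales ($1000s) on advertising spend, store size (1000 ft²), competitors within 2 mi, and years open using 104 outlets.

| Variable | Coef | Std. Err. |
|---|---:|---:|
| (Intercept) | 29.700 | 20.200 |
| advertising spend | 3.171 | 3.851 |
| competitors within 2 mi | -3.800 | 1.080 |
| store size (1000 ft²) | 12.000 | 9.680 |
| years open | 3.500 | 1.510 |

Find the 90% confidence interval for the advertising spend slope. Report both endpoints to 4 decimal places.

(-3.2232, 9.5652)

Read off: b = 3.171, SE = 3.851 for advertising spend.
df = n − k − 1 = 104 − 4 − 1 = 99.
t* = t_{0.05, 99} = 1.660391.
Margin = t* × SE = 1.660391 × 3.851 = 6.394166.
CI: 3.171 ± 6.394166 → (-3.2232, 9.5652).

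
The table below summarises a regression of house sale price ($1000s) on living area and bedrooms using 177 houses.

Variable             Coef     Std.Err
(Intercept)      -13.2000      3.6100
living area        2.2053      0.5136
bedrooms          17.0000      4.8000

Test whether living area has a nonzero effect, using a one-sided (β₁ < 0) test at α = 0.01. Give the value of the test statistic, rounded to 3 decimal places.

t = 4.294

Read off: b = 2.2053, SE = 0.5136 for living area.
H₀: β₁ = 0 vs H₁: β₁ < 0.
t = 2.2053 / 0.5136 = 4.294.
df = n − k − 1 = 177 − 2 − 1 = 174.
One-sided p ≈ 1.0000, which is ≥ 0.01, so fail to reject H₀.
The data do not give significant evidence that the true slope on living area is negative, holding the other predictors fixed.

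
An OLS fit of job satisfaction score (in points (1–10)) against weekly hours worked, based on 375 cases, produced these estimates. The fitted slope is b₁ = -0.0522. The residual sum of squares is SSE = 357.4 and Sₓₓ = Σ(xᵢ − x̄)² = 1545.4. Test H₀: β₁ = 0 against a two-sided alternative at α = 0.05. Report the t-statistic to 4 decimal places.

t = -2.0964

MSE = SSE/(n − 2) = 357.4/373 = 0.958177.
SE(b₁) = √(MSE/Sₓₓ) = √(0.958177/1545.4) = 0.0249002.
t = -0.0522 / 0.0249002 = -2.0964.
df = n − 2 = 373.
Two-sided p ≈ 0.0367, which is < 0.05, so reject H₀.
There is evidence that weekly hours worked is associated with job satisfaction score.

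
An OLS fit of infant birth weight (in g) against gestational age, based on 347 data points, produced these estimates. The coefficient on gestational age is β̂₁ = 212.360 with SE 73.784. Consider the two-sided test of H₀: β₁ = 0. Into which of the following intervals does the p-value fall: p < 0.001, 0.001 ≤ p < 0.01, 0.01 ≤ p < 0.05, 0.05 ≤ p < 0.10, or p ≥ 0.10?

t = 212.360 / 73.784 = 2.878.
df = n − 2 = 347 − 2 = 345.
Two-sided p = 2·P(T_{345} > |t|) ≈ 0.0042.
So 0.001 ≤ p < 0.01.

0.001 ≤ p < 0.01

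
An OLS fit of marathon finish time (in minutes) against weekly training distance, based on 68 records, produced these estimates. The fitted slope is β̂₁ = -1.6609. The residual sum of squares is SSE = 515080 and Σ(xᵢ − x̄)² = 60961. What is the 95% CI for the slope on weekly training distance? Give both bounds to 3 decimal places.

(-2.375, -0.947)

MSE = SSE/(n − 2) = 515080/66 = 7804.24.
SE(β̂₁) = √(MSE/Sₓₓ) = √(7804.24/60961) = 0.357799.
df = n − 2 = 66.
t* = t_{0.025, 66} = 1.996564.
Margin = t* × SE = 1.996564 × 0.357799 = 0.71437.
CI: -1.6609 ± 0.71437 → (-2.375, -0.947).
With 95% confidence, each one-unit increase in weekly training distance is associated with a change of between -2.375 and -0.947 minutes in marathon finish time.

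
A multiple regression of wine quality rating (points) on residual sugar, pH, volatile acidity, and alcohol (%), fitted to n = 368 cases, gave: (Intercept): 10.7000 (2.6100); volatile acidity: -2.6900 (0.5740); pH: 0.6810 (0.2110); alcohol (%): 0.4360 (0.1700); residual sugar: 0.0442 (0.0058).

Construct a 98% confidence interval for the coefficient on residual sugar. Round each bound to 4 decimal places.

Read off: b = 0.0442, SE = 0.0058 for residual sugar.
df = n − k − 1 = 368 − 4 − 1 = 363.
t* = t_{0.01, 363} = 2.336664.
Margin = t* × SE = 2.336664 × 0.0058 = 0.013553.
CI: 0.0442 ± 0.013553 → (0.0306, 0.0578).

(0.0306, 0.0578)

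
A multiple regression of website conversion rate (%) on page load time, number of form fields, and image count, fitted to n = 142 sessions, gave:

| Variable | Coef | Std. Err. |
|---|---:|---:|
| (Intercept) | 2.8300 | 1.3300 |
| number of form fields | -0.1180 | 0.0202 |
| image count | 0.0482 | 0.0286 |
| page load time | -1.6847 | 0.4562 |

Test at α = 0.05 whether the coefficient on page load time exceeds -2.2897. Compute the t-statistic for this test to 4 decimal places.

Read off: b = -1.6847, SE = 0.4562 for page load time.
H₀: β₁ = -2.2897 vs H₁: β₁ > -2.2897.
t = (-1.6847 − (-2.2897)) / 0.4562 = 1.3262.
df = n − k − 1 = 142 − 3 − 1 = 138.
One-sided p ≈ 0.0935, which is ≥ 0.05, so fail to reject H₀.
The data do not give significant evidence that the true slope on page load time exceeds -2.2897 % per unit, holding the other predictors fixed.

t = 1.3262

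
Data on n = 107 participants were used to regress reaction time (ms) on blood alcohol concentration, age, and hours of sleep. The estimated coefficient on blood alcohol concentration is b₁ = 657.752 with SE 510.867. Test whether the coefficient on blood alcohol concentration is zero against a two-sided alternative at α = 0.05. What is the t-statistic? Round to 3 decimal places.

H₀: β₁ = 0 vs H₁: β₁ ≠ 0.
t = (b₁ − β₁⁰)/SE = 657.752 / 510.867 = 1.288.
df = n − k − 1 = 107 − 3 − 1 = 103.
Two-sided p ≈ 0.2008, which is ≥ 0.05, so fail to reject H₀.
The data do not give significant evidence of an association between blood alcohol concentration and reaction time, after adjusting for the other predictors.

t = 1.288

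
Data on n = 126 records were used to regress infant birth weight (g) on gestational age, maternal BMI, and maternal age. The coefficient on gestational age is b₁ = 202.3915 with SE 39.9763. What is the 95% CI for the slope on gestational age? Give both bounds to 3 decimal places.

df = n − k − 1 = 126 − 3 − 1 = 122.
t* = t_{0.025, 122} = 1.9796.
Margin = t* × SE = 1.9796 × 39.9763 = 79.13708.
CI: 202.3915 ± 79.13708 → (123.254, 281.529).
With 95% confidence, each one-unit increase in gestational age is associated with a change of between 123.254 and 281.529 g in infant birth weight, holding the other predictors fixed.

(123.254, 281.529)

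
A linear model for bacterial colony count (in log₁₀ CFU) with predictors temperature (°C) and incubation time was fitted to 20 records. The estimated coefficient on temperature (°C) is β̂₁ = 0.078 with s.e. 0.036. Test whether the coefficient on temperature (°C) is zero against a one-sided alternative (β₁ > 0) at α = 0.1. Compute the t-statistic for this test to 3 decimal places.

H₀: β₁ = 0 vs H₁: β₁ > 0.
t = (β̂₁ − β₁⁰)/SE = 0.078 / 0.036 = 2.167.
df = n − k − 1 = 20 − 2 − 1 = 17.
One-sided p ≈ 0.0224, which is < 0.1, so reject H₀.
There is evidence that the true slope on temperature (°C) is positive, holding the other predictors fixed.

t = 2.167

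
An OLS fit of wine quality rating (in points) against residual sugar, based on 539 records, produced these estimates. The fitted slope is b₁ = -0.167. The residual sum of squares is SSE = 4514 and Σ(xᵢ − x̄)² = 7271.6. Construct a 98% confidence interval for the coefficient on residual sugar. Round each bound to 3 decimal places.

(-0.246, -0.088)

MSE = SSE/(n − 2) = 4514/537 = 8.40596.
SE(b₁) = √(MSE/Sₓₓ) = √(8.40596/7271.6) = 0.034.
df = n − 2 = 537.
t* = t_{0.01, 537} = 2.333312.
Margin = t* × SE = 2.333312 × 0.034 = 0.07933.
CI: -0.167 ± 0.07933 → (-0.246, -0.088).
With 98% confidence, each one-unit increase in residual sugar is associated with a change of between -0.246 and -0.088 points in wine quality rating.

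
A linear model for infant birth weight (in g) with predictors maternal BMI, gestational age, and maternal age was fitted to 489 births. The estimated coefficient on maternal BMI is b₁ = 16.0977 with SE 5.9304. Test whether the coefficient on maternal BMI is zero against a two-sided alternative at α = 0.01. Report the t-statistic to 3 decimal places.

H₀: β₁ = 0 vs H₁: β₁ ≠ 0.
t = (b₁ − β₁⁰)/SE = 16.0977 / 5.9304 = 2.714.
df = n − k − 1 = 489 − 3 − 1 = 485.
Two-sided p ≈ 0.0069, which is < 0.01, so reject H₀.
There is evidence that maternal BMI is associated with infant birth weight, holding the other predictors fixed.

t = 2.714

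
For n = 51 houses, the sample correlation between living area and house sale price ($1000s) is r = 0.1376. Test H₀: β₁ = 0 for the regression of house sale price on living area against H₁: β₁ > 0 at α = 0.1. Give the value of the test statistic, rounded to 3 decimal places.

t = r·√(n − 2)/√(1 − r²) = 0.1376·√49/√0.981066 = 0.972.
df = n − 2 = 49.
One-sided p ≈ 0.1678, which is ≥ 0.1, so fail to reject H₀.
The data do not give significant evidence of a linear association between living area and house sale price.

t = 0.972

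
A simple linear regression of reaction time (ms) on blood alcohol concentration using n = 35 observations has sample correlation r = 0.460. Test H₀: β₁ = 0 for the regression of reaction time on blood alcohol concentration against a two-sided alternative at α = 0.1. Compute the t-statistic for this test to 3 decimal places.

t = 2.976

t = r·√(n − 2)/√(1 − r²) = 0.460·√33/√0.7884 = 2.976.
df = n − 2 = 33.
Two-sided p ≈ 0.0054, which is < 0.1, so reject H₀.
There is evidence of a linear association between blood alcohol concentration and reaction time.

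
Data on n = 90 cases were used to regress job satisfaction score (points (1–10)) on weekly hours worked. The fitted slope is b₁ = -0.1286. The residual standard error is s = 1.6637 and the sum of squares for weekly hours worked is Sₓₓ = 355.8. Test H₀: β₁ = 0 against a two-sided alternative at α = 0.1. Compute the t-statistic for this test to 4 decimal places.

t = -1.4580

SE(b₁) = s/√Sₓₓ = 1.6637/√355.8 = 0.0882007.
t = -0.1286 / 0.0882007 = -1.4580.
df = n − 2 = 88.
Two-sided p ≈ 0.1484, which is ≥ 0.1, so fail to reject H₀.
The data do not give significant evidence of an association between weekly hours worked and job satisfaction score.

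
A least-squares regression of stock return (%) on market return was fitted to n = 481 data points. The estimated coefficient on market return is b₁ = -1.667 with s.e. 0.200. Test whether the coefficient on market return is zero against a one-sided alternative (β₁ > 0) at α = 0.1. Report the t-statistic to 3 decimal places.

H₀: β₁ = 0 vs H₁: β₁ > 0.
t = (b₁ − β₁⁰)/SE = -1.667 / 0.200 = -8.335.
df = n − 2 = 481 − 2 = 479.
One-sided p ≈ 1.0000, which is ≥ 0.1, so fail to reject H₀.
The data do not give significant evidence that the true slope on market return is positive.

t = -8.335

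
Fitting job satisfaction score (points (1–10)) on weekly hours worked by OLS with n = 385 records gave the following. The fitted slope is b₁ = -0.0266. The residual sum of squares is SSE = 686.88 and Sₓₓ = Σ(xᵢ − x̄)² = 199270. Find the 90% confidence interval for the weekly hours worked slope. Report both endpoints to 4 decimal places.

(-0.0315, -0.0217)

MSE = SSE/(n − 2) = 686.88/383 = 1.79342.
SE(b₁) = √(MSE/Sₓₓ) = √(1.79342/199270) = 0.00299999.
df = n − 2 = 383.
t* = t_{0.05, 383} = 1.648842.
Margin = t* × SE = 1.648842 × 0.00299999 = 0.004947.
CI: -0.0266 ± 0.004947 → (-0.0315, -0.0217).
With 90% confidence, each one-unit increase in weekly hours worked is associated with a change of between -0.0315 and -0.0217 points (1–10) in job satisfaction score.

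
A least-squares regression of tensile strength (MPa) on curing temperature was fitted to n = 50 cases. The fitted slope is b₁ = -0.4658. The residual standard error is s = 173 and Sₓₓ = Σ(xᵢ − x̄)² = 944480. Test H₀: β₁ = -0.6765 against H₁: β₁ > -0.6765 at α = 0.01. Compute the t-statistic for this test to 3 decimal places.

SE(b₁) = s/√Sₓₓ = 173/√944480 = 0.178012.
t = (-0.4658 − (-0.6765)) / 0.178012 = 1.184.
df = n − 2 = 48.
One-sided p ≈ 0.1212, which is ≥ 0.01, so fail to reject H₀.
The data do not give significant evidence that the true slope on curing temperature exceeds -0.6765 MPa per unit.

t = 1.184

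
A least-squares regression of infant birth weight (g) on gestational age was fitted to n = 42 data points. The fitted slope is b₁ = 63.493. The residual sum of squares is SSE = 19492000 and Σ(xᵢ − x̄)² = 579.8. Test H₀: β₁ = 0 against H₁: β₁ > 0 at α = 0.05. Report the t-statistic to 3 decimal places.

t = 2.190

MSE = SSE/(n − 2) = 19492000/40 = 487300.
SE(b₁) = √(MSE/Sₓₓ) = √(487300/579.8) = 28.9907.
t = 63.493 / 28.9907 = 2.190.
df = n − 2 = 40.
One-sided p ≈ 0.0172, which is < 0.05, so reject H₀.
There is evidence that the true slope on gestational age is positive.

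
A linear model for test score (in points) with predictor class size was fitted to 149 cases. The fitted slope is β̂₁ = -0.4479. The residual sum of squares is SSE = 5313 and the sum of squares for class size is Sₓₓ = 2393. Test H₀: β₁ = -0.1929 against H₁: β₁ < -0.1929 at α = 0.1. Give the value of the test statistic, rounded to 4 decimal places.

t = -2.0749

MSE = SSE/(n − 2) = 5313/147 = 36.1429.
SE(β̂₁) = √(MSE/Sₓₓ) = √(36.1429/2393) = 0.122897.
t = (-0.4479 − (-0.1929)) / 0.122897 = -2.0749.
df = n − 2 = 147.
One-sided p ≈ 0.0199, which is < 0.1, so reject H₀.
There is evidence that the true slope on class size is below -0.1929 points per unit.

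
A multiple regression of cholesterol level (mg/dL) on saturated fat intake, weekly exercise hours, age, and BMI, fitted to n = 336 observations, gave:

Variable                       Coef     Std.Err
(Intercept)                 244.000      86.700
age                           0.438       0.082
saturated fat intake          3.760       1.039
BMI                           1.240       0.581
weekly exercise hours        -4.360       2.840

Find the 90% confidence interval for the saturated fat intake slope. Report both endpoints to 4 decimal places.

(2.0462, 5.4738)

Read off: b = 3.760, SE = 1.039 for saturated fat intake.
df = n − k − 1 = 336 − 4 − 1 = 331.
t* = t_{0.05, 331} = 1.64947.
Margin = t* × SE = 1.64947 × 1.039 = 1.713799.
CI: 3.760 ± 1.713799 → (2.0462, 5.4738).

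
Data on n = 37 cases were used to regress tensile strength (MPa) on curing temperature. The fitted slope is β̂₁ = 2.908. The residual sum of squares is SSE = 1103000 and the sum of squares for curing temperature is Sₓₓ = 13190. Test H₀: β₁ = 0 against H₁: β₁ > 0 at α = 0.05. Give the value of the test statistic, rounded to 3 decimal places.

t = 1.881

MSE = SSE/(n − 2) = 1103000/35 = 31514.3.
SE(β̂₁) = √(MSE/Sₓₓ) = √(31514.3/13190) = 1.54572.
t = 2.908 / 1.54572 = 1.881.
df = n − 2 = 35.
One-sided p ≈ 0.0341, which is < 0.05, so reject H₀.
There is evidence that the true slope on curing temperature is positive.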